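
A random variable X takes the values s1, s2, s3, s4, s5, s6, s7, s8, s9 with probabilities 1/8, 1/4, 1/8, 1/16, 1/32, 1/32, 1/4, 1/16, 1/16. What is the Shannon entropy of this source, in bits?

2.8125 bits

Each probability is a power of 1/2, so log₂(1/p) is an integer.
H = Σ p·log₂(1/p) = 1/8·3 + 1/4·2 + 1/8·3 + 1/16·4 + 1/32·5 + 1/32·5 + 1/4·2 + 1/16·4 + 1/16·4 = 2.8125 bits.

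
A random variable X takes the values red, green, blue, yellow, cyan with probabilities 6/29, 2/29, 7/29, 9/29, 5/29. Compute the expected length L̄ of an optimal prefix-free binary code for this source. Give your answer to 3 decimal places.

2.241 bits/symbol

Repeatedly combine the two least-probable nodes; the expected code length is the sum of the merged weights.
merge 2/29 + 5/29 → 7/29
merge 6/29 + 7/29 → 13/29
merge 7/29 + 9/29 → 16/29
merge 13/29 + 16/29 → 1
L = 7/29 + 13/29 + 16/29 + 1 = 65/29 ≈ 2.241 bits/symbol.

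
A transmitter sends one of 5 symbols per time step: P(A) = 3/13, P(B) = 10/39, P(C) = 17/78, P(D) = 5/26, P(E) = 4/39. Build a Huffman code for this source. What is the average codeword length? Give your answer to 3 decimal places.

Repeatedly combine the two least-probable nodes; the expected code length is the sum of the merged weights.
merge 4/39 + 5/26 → 23/78
merge 17/78 + 3/13 → 35/78
merge 10/39 + 23/78 → 43/78
merge 35/78 + 43/78 → 1
L = 23/78 + 35/78 + 43/78 + 1 = 179/78 ≈ 2.295 bits/symbol.

2.295 bits/symbol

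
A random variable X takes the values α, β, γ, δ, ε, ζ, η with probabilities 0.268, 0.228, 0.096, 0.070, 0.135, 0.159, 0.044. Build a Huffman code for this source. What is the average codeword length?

2.618 bits/symbol

Repeatedly combine the two least-probable nodes; the expected code length is the sum of the merged weights.
merge 11/250 + 7/100 → 57/500
merge 12/125 + 57/500 → 21/100
merge 27/200 + 159/1000 → 147/500
merge 21/100 + 57/250 → 219/500
merge 67/250 + 147/500 → 281/500
merge 219/500 + 281/500 → 1
L = 57/500 + 21/100 + 147/500 + 219/500 + 281/500 + 1 = 1309/500 = 2.618 bits/symbol.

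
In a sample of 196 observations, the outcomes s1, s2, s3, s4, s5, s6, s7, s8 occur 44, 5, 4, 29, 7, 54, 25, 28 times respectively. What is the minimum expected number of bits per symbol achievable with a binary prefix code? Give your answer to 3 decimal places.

2.628 bits/symbol

Probabilities are the counts divided by 196.
Repeatedly combine the two least-probable nodes; the expected code length is the sum of the merged weights.
merge 1/49 + 5/196 → 9/196
merge 1/28 + 9/196 → 4/49
merge 4/49 + 25/196 → 41/196
merge 1/7 + 29/196 → 57/196
merge 41/196 + 11/49 → 85/196
merge 27/98 + 57/196 → 111/196
merge 85/196 + 111/196 → 1
L = 9/196 + 4/49 + 41/196 + 57/196 + 85/196 + 111/196 + 1 = 515/196 ≈ 2.628 bits/symbol.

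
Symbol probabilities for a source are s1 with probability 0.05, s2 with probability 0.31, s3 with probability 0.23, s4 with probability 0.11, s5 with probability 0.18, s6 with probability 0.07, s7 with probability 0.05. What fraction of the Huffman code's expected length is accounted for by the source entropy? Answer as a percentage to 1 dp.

Entropy H = −Σ p log₂ p ≈ 2.5078 bits.
Huffman merges: 1/20+1/20→1/10; 7/100+1/10→17/100; 11/100+17/100→7/25; 9/50+23/100→41/100; 7/25+31/100→59/100; 41/100+59/100→1. L = 51/20 ≈ 2.5500.
Efficiency = H/L = 2.5078/2.5500 = 98.3%.

98.3%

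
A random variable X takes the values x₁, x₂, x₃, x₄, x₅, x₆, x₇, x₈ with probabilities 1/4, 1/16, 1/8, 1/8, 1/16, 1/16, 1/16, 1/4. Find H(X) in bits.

Each probability is a power of 1/2, so log₂(1/p) is an integer.
H = Σ p·log₂(1/p) = 1/4·2 + 1/16·4 + 1/8·3 + 1/8·3 + 1/16·4 + 1/16·4 + 1/16·4 + 1/4·2 = 2.75 bits.

2.75 bits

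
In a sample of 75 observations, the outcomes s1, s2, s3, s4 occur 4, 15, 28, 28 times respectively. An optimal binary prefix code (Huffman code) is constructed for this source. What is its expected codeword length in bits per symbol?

Probabilities are the counts divided by 75.
Repeatedly combine the two least-probable nodes; the expected code length is the sum of the merged weights.
merge 4/75 + 1/5 → 19/75
merge 19/75 + 28/75 → 47/75
merge 28/75 + 47/75 → 1
L = 19/75 + 47/75 + 1 = 47/25 = 1.88 bits/symbol.

1.88 bits/symbol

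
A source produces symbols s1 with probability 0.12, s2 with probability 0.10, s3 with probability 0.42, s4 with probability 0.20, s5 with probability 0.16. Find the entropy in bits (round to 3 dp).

2.112 bits

H = −Σ pᵢ log₂ pᵢ.
−0.12·log₂(0.12) = 0.3671
−0.10·log₂(0.10) = 0.3322
−0.42·log₂(0.42) = 0.5256
−0.20·log₂(0.20) = 0.4644
−0.16·log₂(0.16) = 0.4230
Sum ≈ 2.1123 → 2.112 bits.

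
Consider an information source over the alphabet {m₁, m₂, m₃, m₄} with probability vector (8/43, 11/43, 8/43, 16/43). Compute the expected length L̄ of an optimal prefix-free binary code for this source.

Repeatedly combine the two least-probable nodes; the expected code length is the sum of the merged weights.
merge 8/43 + 8/43 → 16/43
merge 11/43 + 16/43 → 27/43
merge 16/43 + 27/43 → 1
L = 16/43 + 27/43 + 1 = 2 bits/symbol.

2 bits/symbol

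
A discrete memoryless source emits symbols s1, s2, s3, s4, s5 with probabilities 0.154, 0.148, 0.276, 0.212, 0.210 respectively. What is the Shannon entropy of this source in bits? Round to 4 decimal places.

2.2834 bits

H = −Σ pᵢ log₂ pᵢ.
−0.154·log₂(0.154) = 0.4156
−0.148·log₂(0.148) = 0.4079
−0.276·log₂(0.276) = 0.5126
−0.212·log₂(0.212) = 0.4744
−0.210·log₂(0.210) = 0.4728
Sum ≈ 2.2834 → 2.2834 bits.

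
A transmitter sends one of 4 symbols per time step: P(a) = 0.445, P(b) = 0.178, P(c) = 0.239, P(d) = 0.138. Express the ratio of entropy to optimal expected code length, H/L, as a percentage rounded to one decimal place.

Entropy H = −Σ p log₂ p ≈ 1.8509 bits.
Huffman merges: 69/500+89/500→79/250; 239/1000+79/250→111/200; 89/200+111/200→1. L = 1871/1000 ≈ 1.8710.
Efficiency = H/L = 1.8509/1.8710 = 98.9%.

98.9%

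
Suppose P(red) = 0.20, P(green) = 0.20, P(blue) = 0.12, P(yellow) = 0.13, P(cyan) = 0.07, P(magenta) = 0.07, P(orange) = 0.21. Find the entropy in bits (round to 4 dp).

H = −Σ pᵢ log₂ pᵢ.
−0.20·log₂(0.20) = 0.4644
−0.20·log₂(0.20) = 0.4644
−0.12·log₂(0.12) = 0.3671
−0.13·log₂(0.13) = 0.3826
−0.07·log₂(0.07) = 0.2686
−0.07·log₂(0.07) = 0.2686
−0.21·log₂(0.21) = 0.4728
Sum ≈ 2.6884 → 2.6884 bits.

2.6884 bits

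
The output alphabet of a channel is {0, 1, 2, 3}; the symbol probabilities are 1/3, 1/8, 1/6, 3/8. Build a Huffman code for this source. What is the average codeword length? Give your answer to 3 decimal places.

Repeatedly combine the two least-probable nodes; the expected code length is the sum of the merged weights.
merge 1/8 + 1/6 → 7/24
merge 7/24 + 1/3 → 5/8
merge 3/8 + 5/8 → 1
L = 7/24 + 5/8 + 1 = 23/12 ≈ 1.917 bits/symbol.

1.917 bits/symbol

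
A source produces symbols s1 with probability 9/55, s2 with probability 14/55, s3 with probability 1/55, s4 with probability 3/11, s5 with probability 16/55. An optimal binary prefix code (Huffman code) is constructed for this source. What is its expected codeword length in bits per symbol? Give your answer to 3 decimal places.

2.182 bits/symbol

Repeatedly combine the two least-probable nodes; the expected code length is the sum of the merged weights.
merge 1/55 + 9/55 → 2/11
merge 2/11 + 14/55 → 24/55
merge 3/11 + 16/55 → 31/55
merge 24/55 + 31/55 → 1
L = 2/11 + 24/55 + 31/55 + 1 = 24/11 ≈ 2.182 bits/symbol.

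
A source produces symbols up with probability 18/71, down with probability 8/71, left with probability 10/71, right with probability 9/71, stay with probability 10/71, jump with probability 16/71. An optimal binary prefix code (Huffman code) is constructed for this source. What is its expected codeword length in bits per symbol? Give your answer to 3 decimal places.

Repeatedly combine the two least-probable nodes; the expected code length is the sum of the merged weights.
merge 8/71 + 9/71 → 17/71
merge 10/71 + 10/71 → 20/71
merge 16/71 + 17/71 → 33/71
merge 18/71 + 20/71 → 38/71
merge 33/71 + 38/71 → 1
L = 17/71 + 20/71 + 33/71 + 38/71 + 1 = 179/71 ≈ 2.521 bits/symbol.

2.521 bits/symbol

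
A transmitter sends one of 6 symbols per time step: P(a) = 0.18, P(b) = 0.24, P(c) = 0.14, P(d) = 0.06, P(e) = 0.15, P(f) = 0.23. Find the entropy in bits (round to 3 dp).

H = −Σ pᵢ log₂ pᵢ.
−0.18·log₂(0.18) = 0.4453
−0.24·log₂(0.24) = 0.4941
−0.14·log₂(0.14) = 0.3971
−0.06·log₂(0.06) = 0.2435
−0.15·log₂(0.15) = 0.4105
−0.23·log₂(0.23) = 0.4877
Sum ≈ 2.4783 → 2.478 bits.

2.478 bits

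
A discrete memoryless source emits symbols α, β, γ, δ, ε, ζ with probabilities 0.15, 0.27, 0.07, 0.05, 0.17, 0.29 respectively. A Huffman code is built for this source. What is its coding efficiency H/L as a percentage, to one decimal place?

Entropy H = −Σ p log₂ p ≈ 2.3577 bits.
Huffman merges: 1/20+7/100→3/25; 3/25+3/20→27/100; 17/100+27/100→11/25; 27/100+29/100→14/25; 11/25+14/25→1. L = 239/100 ≈ 2.3900.
Efficiency = H/L = 2.3577/2.3900 = 98.6%.

98.6%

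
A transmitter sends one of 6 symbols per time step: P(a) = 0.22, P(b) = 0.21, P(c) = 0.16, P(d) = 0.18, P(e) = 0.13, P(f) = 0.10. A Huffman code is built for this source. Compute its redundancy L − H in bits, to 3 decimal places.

Entropy H = −Σ p log₂ p ≈ 2.5366 bits.
Huffman merges: 1/10+13/100→23/100; 4/25+9/50→17/50; 21/100+11/50→43/100; 23/100+17/50→57/100; 43/100+57/100→1. L = 257/100 ≈ 2.5700.
L − H = 2.5700 − 2.5366 = 0.033 bits.

0.033 bits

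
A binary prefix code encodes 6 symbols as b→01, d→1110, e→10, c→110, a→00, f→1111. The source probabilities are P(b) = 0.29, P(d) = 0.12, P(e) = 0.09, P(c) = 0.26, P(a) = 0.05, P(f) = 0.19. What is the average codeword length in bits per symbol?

2.88 bits/symbol

L̄ = Σ pᵢ·ℓᵢ = 0.29·2 + 0.12·4 + 0.09·2 + 0.26·3 + 0.05·2 + 0.19·4 = 2.88 bits/symbol.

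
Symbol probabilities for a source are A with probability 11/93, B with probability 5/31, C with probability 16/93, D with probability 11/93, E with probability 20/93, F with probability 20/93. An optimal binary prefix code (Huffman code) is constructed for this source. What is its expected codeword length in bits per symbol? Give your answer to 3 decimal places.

Repeatedly combine the two least-probable nodes; the expected code length is the sum of the merged weights.
merge 11/93 + 11/93 → 22/93
merge 5/31 + 16/93 → 1/3
merge 20/93 + 20/93 → 40/93
merge 22/93 + 1/3 → 53/93
merge 40/93 + 53/93 → 1
L = 22/93 + 1/3 + 40/93 + 53/93 + 1 = 239/93 ≈ 2.570 bits/symbol.

2.570 bits/symbol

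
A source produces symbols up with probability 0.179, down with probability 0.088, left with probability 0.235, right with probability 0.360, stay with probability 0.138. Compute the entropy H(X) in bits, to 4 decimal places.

2.1687 bits

H = −Σ pᵢ log₂ pᵢ.
−0.179·log₂(0.179) = 0.4443
−0.088·log₂(0.088) = 0.3086
−0.235·log₂(0.235) = 0.4910
−0.360·log₂(0.360) = 0.5306
−0.138·log₂(0.138) = 0.3943
Sum ≈ 2.1687 → 2.1687 bits.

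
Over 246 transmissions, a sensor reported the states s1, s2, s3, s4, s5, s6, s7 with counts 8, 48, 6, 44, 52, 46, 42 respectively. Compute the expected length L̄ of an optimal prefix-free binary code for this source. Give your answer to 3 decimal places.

Probabilities are the counts divided by 246.
Repeatedly combine the two least-probable nodes; the expected code length is the sum of the merged weights.
merge 1/41 + 4/123 → 7/123
merge 7/123 + 7/41 → 28/123
merge 22/123 + 23/123 → 15/41
merge 8/41 + 26/123 → 50/123
merge 28/123 + 15/41 → 73/123
merge 50/123 + 73/123 → 1
L = 7/123 + 28/123 + 15/41 + 50/123 + 73/123 + 1 = 326/123 ≈ 2.650 bits/symbol.

2.650 bits/symbol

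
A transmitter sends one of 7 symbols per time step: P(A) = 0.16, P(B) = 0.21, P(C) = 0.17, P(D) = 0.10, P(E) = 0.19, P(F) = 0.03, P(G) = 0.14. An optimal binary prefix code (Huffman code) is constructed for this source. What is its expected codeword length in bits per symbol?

2.73 bits/symbol

Repeatedly combine the two least-probable nodes; the expected code length is the sum of the merged weights.
merge 3/100 + 1/10 → 13/100
merge 13/100 + 7/50 → 27/100
merge 4/25 + 17/100 → 33/100
merge 19/100 + 21/100 → 2/5
merge 27/100 + 33/100 → 3/5
merge 2/5 + 3/5 → 1
L = 13/100 + 27/100 + 33/100 + 2/5 + 3/5 + 1 = 273/100 = 2.73 bits/symbol.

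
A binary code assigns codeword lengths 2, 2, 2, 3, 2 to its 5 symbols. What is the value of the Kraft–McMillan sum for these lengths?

With common denominator 2^3 = 8: Σ 2^(−ℓᵢ) = 2/8 + 2/8 + 2/8 + 1/8 + 2/8 = 9/8 = 1.125.

1.125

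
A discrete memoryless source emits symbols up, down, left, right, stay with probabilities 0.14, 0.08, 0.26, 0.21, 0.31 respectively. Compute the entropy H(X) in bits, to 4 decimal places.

2.1905 bits

H = −Σ pᵢ log₂ pᵢ.
−0.14·log₂(0.14) = 0.3971
−0.08·log₂(0.08) = 0.2915
−0.26·log₂(0.26) = 0.5053
−0.21·log₂(0.21) = 0.4728
−0.31·log₂(0.31) = 0.5238
Sum ≈ 2.1905 → 2.1905 bits.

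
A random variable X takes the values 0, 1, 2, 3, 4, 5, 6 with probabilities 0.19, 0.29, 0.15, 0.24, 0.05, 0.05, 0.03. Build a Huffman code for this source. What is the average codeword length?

2.49 bits/symbol

Repeatedly combine the two least-probable nodes; the expected code length is the sum of the merged weights.
merge 3/100 + 1/20 → 2/25
merge 1/20 + 2/25 → 13/100
merge 13/100 + 3/20 → 7/25
merge 19/100 + 6/25 → 43/100
merge 7/25 + 29/100 → 57/100
merge 43/100 + 57/100 → 1
L = 2/25 + 13/100 + 7/25 + 43/100 + 57/100 + 1 = 249/100 = 2.49 bits/symbol.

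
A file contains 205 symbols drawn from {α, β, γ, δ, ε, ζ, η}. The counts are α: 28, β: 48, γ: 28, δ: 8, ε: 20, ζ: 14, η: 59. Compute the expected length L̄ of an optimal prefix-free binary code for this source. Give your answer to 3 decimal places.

Probabilities are the counts divided by 205.
Repeatedly combine the two least-probable nodes; the expected code length is the sum of the merged weights.
merge 8/205 + 14/205 → 22/205
merge 4/41 + 22/205 → 42/205
merge 28/205 + 28/205 → 56/205
merge 42/205 + 48/205 → 18/41
merge 56/205 + 59/205 → 23/41
merge 18/41 + 23/41 → 1
L = 22/205 + 42/205 + 56/205 + 18/41 + 23/41 + 1 = 106/41 ≈ 2.585 bits/symbol.

2.585 bits/symbol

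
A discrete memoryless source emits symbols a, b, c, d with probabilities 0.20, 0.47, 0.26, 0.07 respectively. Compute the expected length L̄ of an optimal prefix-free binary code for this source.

1.8 bits/symbol

Repeatedly combine the two least-probable nodes; the expected code length is the sum of the merged weights.
merge 7/100 + 1/5 → 27/100
merge 13/50 + 27/100 → 53/100
merge 47/100 + 53/100 → 1
L = 27/100 + 53/100 + 1 = 9/5 = 1.8 bits/symbol.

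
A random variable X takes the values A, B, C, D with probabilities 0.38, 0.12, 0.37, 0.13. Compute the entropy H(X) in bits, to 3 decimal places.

1.811 bits

H = −Σ pᵢ log₂ pᵢ.
−0.38·log₂(0.38) = 0.5305
−0.12·log₂(0.12) = 0.3671
−0.37·log₂(0.37) = 0.5307
−0.13·log₂(0.13) = 0.3826
Sum ≈ 1.8109 → 1.811 bits.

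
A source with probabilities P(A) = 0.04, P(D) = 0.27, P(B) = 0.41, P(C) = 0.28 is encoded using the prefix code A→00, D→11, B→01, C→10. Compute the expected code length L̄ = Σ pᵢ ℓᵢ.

L̄ = Σ pᵢ·ℓᵢ = 0.04·2 + 0.27·2 + 0.41·2 + 0.28·2 = 2 bits/symbol.

2 bits/symbol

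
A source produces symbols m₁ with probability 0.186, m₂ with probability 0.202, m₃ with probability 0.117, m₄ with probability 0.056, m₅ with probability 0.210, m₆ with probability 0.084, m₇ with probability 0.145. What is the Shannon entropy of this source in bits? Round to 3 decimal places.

H = −Σ pᵢ log₂ pᵢ.
−0.186·log₂(0.186) = 0.4514
−0.202·log₂(0.202) = 0.4661
−0.117·log₂(0.117) = 0.3622
−0.056·log₂(0.056) = 0.2329
−0.210·log₂(0.210) = 0.4728
−0.084·log₂(0.084) = 0.3002
−0.145·log₂(0.145) = 0.4040
Sum ≈ 2.6895 → 2.689 bits.

2.689 bits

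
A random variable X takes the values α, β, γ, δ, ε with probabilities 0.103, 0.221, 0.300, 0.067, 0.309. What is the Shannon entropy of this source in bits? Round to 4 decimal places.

2.1250 bits

H = −Σ pᵢ log₂ pᵢ.
−0.103·log₂(0.103) = 0.3378
−0.221·log₂(0.221) = 0.4813
−0.300·log₂(0.300) = 0.5211
−0.067·log₂(0.067) = 0.2613
−0.309·log₂(0.309) = 0.5235
Sum ≈ 2.1250 → 2.1250 bits.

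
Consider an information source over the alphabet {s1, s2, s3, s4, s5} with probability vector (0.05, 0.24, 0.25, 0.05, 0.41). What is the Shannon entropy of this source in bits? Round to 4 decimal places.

H = −Σ pᵢ log₂ pᵢ.
−0.05·log₂(0.05) = 0.2161
−0.24·log₂(0.24) = 0.4941
−0.25·log₂(0.25) = 0.5000
−0.05·log₂(0.05) = 0.2161
−0.41·log₂(0.41) = 0.5274
Sum ≈ 1.9537 → 1.9537 bits.

1.9537 bits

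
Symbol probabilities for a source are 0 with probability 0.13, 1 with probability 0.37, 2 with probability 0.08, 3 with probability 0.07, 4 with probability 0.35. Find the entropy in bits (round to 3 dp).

2.004 bits

H = −Σ pᵢ log₂ pᵢ.
−0.13·log₂(0.13) = 0.3826
−0.37·log₂(0.37) = 0.5307
−0.08·log₂(0.08) = 0.2915
−0.07·log₂(0.07) = 0.2686
−0.35·log₂(0.35) = 0.5301
Sum ≈ 2.0035 → 2.004 bits.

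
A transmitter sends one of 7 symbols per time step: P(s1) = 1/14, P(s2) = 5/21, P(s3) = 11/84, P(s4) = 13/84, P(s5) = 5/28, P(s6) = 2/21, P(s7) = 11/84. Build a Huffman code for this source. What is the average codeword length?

2.75 bits/symbol

Repeatedly combine the two least-probable nodes; the expected code length is the sum of the merged weights.
merge 1/14 + 2/21 → 1/6
merge 11/84 + 11/84 → 11/42
merge 13/84 + 1/6 → 9/28
merge 5/28 + 5/21 → 5/12
merge 11/42 + 9/28 → 7/12
merge 5/12 + 7/12 → 1
L = 1/6 + 11/42 + 9/28 + 5/12 + 7/12 + 1 = 11/4 = 2.75 bits/symbol.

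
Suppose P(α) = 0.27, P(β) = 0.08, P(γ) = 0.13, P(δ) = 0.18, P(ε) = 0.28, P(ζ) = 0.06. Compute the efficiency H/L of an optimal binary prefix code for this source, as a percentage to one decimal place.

Entropy H = −Σ p log₂ p ≈ 2.3872 bits.
Huffman merges: 3/50+2/25→7/50; 13/100+7/50→27/100; 9/50+27/100→9/20; 27/100+7/25→11/20; 9/20+11/20→1. L = 241/100 ≈ 2.4100.
Efficiency = H/L = 2.3872/2.4100 = 99.1%.

99.1%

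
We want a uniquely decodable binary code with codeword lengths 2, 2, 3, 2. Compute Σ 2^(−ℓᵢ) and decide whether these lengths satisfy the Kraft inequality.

0.875; yes

With common denominator 2^3 = 8: Σ 2^(−ℓᵢ) = 2/8 + 2/8 + 1/8 + 2/8 = 7/8 = 0.875.
Kraft's inequality requires Σ ≤ 1; here Σ = 0.875 ≤ 1, so such a prefix code exists.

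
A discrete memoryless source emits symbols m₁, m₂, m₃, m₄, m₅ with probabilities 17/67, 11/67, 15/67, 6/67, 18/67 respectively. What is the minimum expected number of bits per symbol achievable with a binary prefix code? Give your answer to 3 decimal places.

Repeatedly combine the two least-probable nodes; the expected code length is the sum of the merged weights.
merge 6/67 + 11/67 → 17/67
merge 15/67 + 17/67 → 32/67
merge 17/67 + 18/67 → 35/67
merge 32/67 + 35/67 → 1
L = 17/67 + 32/67 + 35/67 + 1 = 151/67 ≈ 2.254 bits/symbol.

2.254 bits/symbol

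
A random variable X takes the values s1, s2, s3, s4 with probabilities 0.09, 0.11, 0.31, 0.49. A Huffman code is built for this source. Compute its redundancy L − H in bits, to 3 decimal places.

Entropy H = −Σ p log₂ p ≈ 1.6910 bits.
Huffman merges: 9/100+11/100→1/5; 1/5+31/100→51/100; 49/100+51/100→1. L = 171/100 ≈ 1.7100.
L − H = 1.7100 − 1.6910 = 0.019 bits.

0.019 bits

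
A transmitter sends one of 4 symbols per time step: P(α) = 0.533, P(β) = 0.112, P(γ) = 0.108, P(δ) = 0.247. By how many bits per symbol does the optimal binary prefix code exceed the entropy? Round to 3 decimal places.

Entropy H = −Σ p log₂ p ≈ 1.6827 bits.
Huffman merges: 27/250+14/125→11/50; 11/50+247/1000→467/1000; 467/1000+533/1000→1. L = 1687/1000 ≈ 1.6870.
L − H = 1.6870 − 1.6827 = 0.004 bits.

0.004 bits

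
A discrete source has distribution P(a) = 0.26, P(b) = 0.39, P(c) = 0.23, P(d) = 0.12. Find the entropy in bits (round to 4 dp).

1.8898 bits

H = −Σ pᵢ log₂ pᵢ.
−0.26·log₂(0.26) = 0.5053
−0.39·log₂(0.39) = 0.5298
−0.23·log₂(0.23) = 0.4877
−0.12·log₂(0.12) = 0.3671
Sum ≈ 1.8898 → 1.8898 bits.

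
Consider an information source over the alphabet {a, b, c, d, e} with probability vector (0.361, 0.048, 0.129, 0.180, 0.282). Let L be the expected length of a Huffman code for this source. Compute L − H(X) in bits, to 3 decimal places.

Entropy H = −Σ p log₂ p ≈ 2.0824 bits.
Huffman merges: 6/125+129/1000→177/1000; 177/1000+9/50→357/1000; 141/500+357/1000→639/1000; 361/1000+639/1000→1. L = 2173/1000 ≈ 2.1730.
L − H = 2.1730 − 2.0824 = 0.091 bits.

0.091 bits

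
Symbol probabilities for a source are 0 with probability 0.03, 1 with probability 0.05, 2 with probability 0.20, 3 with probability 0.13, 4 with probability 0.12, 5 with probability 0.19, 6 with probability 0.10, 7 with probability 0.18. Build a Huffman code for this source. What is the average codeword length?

Repeatedly combine the two least-probable nodes; the expected code length is the sum of the merged weights.
merge 3/100 + 1/20 → 2/25
merge 2/25 + 1/10 → 9/50
merge 3/25 + 13/100 → 1/4
merge 9/50 + 9/50 → 9/25
merge 19/100 + 1/5 → 39/100
merge 1/4 + 9/25 → 61/100
merge 39/100 + 61/100 → 1
L = 2/25 + 9/50 + 1/4 + 9/25 + 39/100 + 61/100 + 1 = 287/100 = 2.87 bits/symbol.

2.87 bits/symbol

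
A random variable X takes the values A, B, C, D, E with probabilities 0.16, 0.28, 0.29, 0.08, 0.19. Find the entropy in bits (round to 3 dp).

2.202 bits

H = −Σ pᵢ log₂ pᵢ.
−0.16·log₂(0.16) = 0.4230
−0.28·log₂(0.28) = 0.5142
−0.29·log₂(0.29) = 0.5179
−0.08·log₂(0.08) = 0.2915
−0.19·log₂(0.19) = 0.4552
Sum ≈ 2.2019 → 2.202 bits.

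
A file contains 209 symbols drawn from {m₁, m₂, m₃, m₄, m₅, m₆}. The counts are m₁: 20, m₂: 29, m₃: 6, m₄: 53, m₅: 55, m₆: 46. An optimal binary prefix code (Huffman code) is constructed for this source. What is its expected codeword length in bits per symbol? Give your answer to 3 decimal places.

Probabilities are the counts divided by 209.
Repeatedly combine the two least-probable nodes; the expected code length is the sum of the merged weights.
merge 6/209 + 20/209 → 26/209
merge 26/209 + 29/209 → 5/19
merge 46/209 + 53/209 → 9/19
merge 5/19 + 5/19 → 10/19
merge 9/19 + 10/19 → 1
L = 26/209 + 5/19 + 9/19 + 10/19 + 1 = 499/209 ≈ 2.388 bits/symbol.

2.388 bits/symbol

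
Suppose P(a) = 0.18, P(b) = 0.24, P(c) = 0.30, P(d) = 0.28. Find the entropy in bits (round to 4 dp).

1.9748 bits

H = −Σ pᵢ log₂ pᵢ.
−0.18·log₂(0.18) = 0.4453
−0.24·log₂(0.24) = 0.4941
−0.30·log₂(0.30) = 0.5211
−0.28·log₂(0.28) = 0.5142
Sum ≈ 1.9748 → 1.9748 bits.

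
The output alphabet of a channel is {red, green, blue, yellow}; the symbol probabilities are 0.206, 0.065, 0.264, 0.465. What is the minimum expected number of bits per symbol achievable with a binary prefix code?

Repeatedly combine the two least-probable nodes; the expected code length is the sum of the merged weights.
merge 13/200 + 103/500 → 271/1000
merge 33/125 + 271/1000 → 107/200
merge 93/200 + 107/200 → 1
L = 271/1000 + 107/200 + 1 = 903/500 = 1.806 bits/symbol.

1.806 bits/symbol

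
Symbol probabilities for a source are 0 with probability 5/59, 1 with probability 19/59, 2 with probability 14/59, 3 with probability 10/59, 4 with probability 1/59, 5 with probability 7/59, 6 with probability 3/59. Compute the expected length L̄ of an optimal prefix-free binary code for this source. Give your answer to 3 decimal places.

Repeatedly combine the two least-probable nodes; the expected code length is the sum of the merged weights.
merge 1/59 + 3/59 → 4/59
merge 4/59 + 5/59 → 9/59
merge 7/59 + 9/59 → 16/59
merge 10/59 + 14/59 → 24/59
merge 16/59 + 19/59 → 35/59
merge 24/59 + 35/59 → 1
L = 4/59 + 9/59 + 16/59 + 24/59 + 35/59 + 1 = 147/59 ≈ 2.492 bits/symbol.

2.492 bits/symbol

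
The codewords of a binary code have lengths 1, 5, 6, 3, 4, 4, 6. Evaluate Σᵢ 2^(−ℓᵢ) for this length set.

With common denominator 2^6 = 64: Σ 2^(−ℓᵢ) = 32/64 + 2/64 + 1/64 + 8/64 + 4/64 + 4/64 + 1/64 = 52/64 = 0.8125.

0.8125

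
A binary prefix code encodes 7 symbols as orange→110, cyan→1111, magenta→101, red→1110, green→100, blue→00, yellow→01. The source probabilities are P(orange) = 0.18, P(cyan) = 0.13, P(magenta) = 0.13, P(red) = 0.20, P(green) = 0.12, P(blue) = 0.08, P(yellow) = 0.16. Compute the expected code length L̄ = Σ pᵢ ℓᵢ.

3.09 bits/symbol

L̄ = Σ pᵢ·ℓᵢ = 0.18·3 + 0.13·4 + 0.13·3 + 0.20·4 + 0.12·3 + 0.08·2 + 0.16·2 = 3.09 bits/symbol.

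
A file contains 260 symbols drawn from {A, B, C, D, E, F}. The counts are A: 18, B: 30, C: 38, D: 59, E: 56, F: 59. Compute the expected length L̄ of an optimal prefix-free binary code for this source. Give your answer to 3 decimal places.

2.515 bits/symbol

Probabilities are the counts divided by 260.
Repeatedly combine the two least-probable nodes; the expected code length is the sum of the merged weights.
merge 9/130 + 3/26 → 12/65
merge 19/130 + 12/65 → 43/130
merge 14/65 + 59/260 → 23/52
merge 59/260 + 43/130 → 29/52
merge 23/52 + 29/52 → 1
L = 12/65 + 43/130 + 23/52 + 29/52 + 1 = 327/130 ≈ 2.515 bits/symbol.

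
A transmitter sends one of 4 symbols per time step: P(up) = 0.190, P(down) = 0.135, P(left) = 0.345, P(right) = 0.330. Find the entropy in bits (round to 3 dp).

H = −Σ pᵢ log₂ pᵢ.
−0.190·log₂(0.190) = 0.4552
−0.135·log₂(0.135) = 0.3900
−0.345·log₂(0.345) = 0.5297
−0.330·log₂(0.330) = 0.5278
Sum ≈ 1.9027 → 1.903 bits.

1.903 bits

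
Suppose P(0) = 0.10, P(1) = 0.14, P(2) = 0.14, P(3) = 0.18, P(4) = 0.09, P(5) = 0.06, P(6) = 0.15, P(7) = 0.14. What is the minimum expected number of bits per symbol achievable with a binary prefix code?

Repeatedly combine the two least-probable nodes; the expected code length is the sum of the merged weights.
merge 3/50 + 9/100 → 3/20
merge 1/10 + 7/50 → 6/25
merge 7/50 + 7/50 → 7/25
merge 3/20 + 3/20 → 3/10
merge 9/50 + 6/25 → 21/50
merge 7/25 + 3/10 → 29/50
merge 21/50 + 29/50 → 1
L = 3/20 + 6/25 + 7/25 + 3/10 + 21/50 + 29/50 + 1 = 297/100 = 2.97 bits/symbol.

2.97 bits/symbol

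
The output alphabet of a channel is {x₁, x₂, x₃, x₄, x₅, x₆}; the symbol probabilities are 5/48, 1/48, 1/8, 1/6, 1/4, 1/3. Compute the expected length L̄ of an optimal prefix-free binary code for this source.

Repeatedly combine the two least-probable nodes; the expected code length is the sum of the merged weights.
merge 1/48 + 5/48 → 1/8
merge 1/8 + 1/8 → 1/4
merge 1/6 + 1/4 → 5/12
merge 1/4 + 1/3 → 7/12
merge 5/12 + 7/12 → 1
L = 1/8 + 1/4 + 5/12 + 7/12 + 1 = 19/8 = 2.375 bits/symbol.

2.375 bits/symbol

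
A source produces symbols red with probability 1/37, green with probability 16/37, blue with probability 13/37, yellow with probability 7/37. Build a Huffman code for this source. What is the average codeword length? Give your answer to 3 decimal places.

1.784 bits/symbol

Repeatedly combine the two least-probable nodes; the expected code length is the sum of the merged weights.
merge 1/37 + 7/37 → 8/37
merge 8/37 + 13/37 → 21/37
merge 16/37 + 21/37 → 1
L = 8/37 + 21/37 + 1 = 66/37 ≈ 1.784 bits/symbol.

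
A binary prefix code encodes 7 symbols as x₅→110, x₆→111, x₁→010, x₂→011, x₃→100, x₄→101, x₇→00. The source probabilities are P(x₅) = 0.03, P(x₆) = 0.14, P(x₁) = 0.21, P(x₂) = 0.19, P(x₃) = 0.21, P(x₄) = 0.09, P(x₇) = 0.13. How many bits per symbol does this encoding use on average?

L̄ = Σ pᵢ·ℓᵢ = 0.03·3 + 0.14·3 + 0.21·3 + 0.19·3 + 0.21·3 + 0.09·3 + 0.13·2 = 2.87 bits/symbol.

2.87 bits/symbol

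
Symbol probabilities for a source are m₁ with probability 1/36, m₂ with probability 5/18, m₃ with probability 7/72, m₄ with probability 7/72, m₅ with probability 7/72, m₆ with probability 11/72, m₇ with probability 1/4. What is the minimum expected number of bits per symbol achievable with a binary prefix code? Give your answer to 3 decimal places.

Repeatedly combine the two least-probable nodes; the expected code length is the sum of the merged weights.
merge 1/36 + 7/72 → 1/8
merge 7/72 + 7/72 → 7/36
merge 1/8 + 11/72 → 5/18
merge 7/36 + 1/4 → 4/9
merge 5/18 + 5/18 → 5/9
merge 4/9 + 5/9 → 1
L = 1/8 + 7/36 + 5/18 + 4/9 + 5/9 + 1 = 187/72 ≈ 2.597 bits/symbol.

2.597 bits/symbol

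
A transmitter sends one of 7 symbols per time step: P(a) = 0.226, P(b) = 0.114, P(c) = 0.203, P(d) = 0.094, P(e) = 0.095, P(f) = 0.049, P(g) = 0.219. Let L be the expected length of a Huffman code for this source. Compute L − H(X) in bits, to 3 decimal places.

Entropy H = −Σ p log₂ p ≈ 2.6453 bits.
Huffman merges: 49/1000+47/500→143/1000; 19/200+57/500→209/1000; 143/1000+203/1000→173/500; 209/1000+219/1000→107/250; 113/500+173/500→143/250; 107/250+143/250→1. L = 1349/500 ≈ 2.6980.
L − H = 2.6980 − 2.6453 = 0.053 bits.

0.053 bits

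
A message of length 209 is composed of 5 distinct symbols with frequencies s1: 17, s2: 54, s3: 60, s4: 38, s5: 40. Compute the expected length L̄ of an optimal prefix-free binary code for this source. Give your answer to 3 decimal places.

2.263 bits/symbol

Probabilities are the counts divided by 209.
Repeatedly combine the two least-probable nodes; the expected code length is the sum of the merged weights.
merge 17/209 + 2/11 → 5/19
merge 40/209 + 54/209 → 94/209
merge 5/19 + 60/209 → 115/209
merge 94/209 + 115/209 → 1
L = 5/19 + 94/209 + 115/209 + 1 = 43/19 ≈ 2.263 bits/symbol.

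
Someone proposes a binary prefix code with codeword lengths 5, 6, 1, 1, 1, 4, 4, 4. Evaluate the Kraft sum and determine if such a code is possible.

With common denominator 2^6 = 64: Σ 2^(−ℓᵢ) = 2/64 + 1/64 + 32/64 + 32/64 + 32/64 + 4/64 + 4/64 + 4/64 = 111/64 = 1.734375.
Kraft's inequality requires Σ ≤ 1; here Σ = 1.734375 > 1, so no such prefix code exists.

1.734375; no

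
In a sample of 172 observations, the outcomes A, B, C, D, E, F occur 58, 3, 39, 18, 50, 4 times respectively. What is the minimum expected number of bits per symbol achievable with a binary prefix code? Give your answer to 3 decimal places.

Probabilities are the counts divided by 172.
Repeatedly combine the two least-probable nodes; the expected code length is the sum of the merged weights.
merge 3/172 + 1/43 → 7/172
merge 7/172 + 9/86 → 25/172
merge 25/172 + 39/172 → 16/43
merge 25/86 + 29/86 → 27/43
merge 16/43 + 27/43 → 1
L = 7/172 + 25/172 + 16/43 + 27/43 + 1 = 94/43 ≈ 2.186 bits/symbol.

2.186 bits/symbol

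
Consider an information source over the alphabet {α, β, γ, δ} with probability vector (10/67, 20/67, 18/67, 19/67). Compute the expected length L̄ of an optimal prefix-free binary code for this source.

Repeatedly combine the two least-probable nodes; the expected code length is the sum of the merged weights.
merge 10/67 + 18/67 → 28/67
merge 19/67 + 20/67 → 39/67
merge 28/67 + 39/67 → 1
L = 28/67 + 39/67 + 1 = 2 bits/symbol.

2 bits/symbol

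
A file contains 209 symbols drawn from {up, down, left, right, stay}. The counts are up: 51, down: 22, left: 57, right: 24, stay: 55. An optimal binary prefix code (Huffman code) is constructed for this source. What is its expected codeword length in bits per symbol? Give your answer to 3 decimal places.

Probabilities are the counts divided by 209.
Repeatedly combine the two least-probable nodes; the expected code length is the sum of the merged weights.
merge 2/19 + 24/209 → 46/209
merge 46/209 + 51/209 → 97/209
merge 5/19 + 3/11 → 112/209
merge 97/209 + 112/209 → 1
L = 46/209 + 97/209 + 112/209 + 1 = 464/209 ≈ 2.220 bits/symbol.

2.220 bits/symbol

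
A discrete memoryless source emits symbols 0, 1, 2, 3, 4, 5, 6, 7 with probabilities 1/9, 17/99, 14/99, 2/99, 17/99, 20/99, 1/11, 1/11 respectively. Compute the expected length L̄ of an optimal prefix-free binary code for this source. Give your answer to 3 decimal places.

2.909 bits/symbol

Repeatedly combine the two least-probable nodes; the expected code length is the sum of the merged weights.
merge 2/99 + 1/11 → 1/9
merge 1/11 + 1/9 → 20/99
merge 1/9 + 14/99 → 25/99
merge 17/99 + 17/99 → 34/99
merge 20/99 + 20/99 → 40/99
merge 25/99 + 34/99 → 59/99
merge 40/99 + 59/99 → 1
L = 1/9 + 20/99 + 25/99 + 34/99 + 40/99 + 59/99 + 1 = 32/11 ≈ 2.909 bits/symbol.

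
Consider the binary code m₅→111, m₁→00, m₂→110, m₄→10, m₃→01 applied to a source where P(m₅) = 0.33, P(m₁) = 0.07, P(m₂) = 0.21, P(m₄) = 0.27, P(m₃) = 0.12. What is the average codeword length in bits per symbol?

L̄ = Σ pᵢ·ℓᵢ = 0.33·3 + 0.07·2 + 0.21·3 + 0.27·2 + 0.12·2 = 2.54 bits/symbol.

2.54 bits/symbol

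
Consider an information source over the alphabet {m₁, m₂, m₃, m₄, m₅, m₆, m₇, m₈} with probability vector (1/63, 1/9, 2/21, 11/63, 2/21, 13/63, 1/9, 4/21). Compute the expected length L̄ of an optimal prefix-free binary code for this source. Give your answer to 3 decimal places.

Repeatedly combine the two least-probable nodes; the expected code length is the sum of the merged weights.
merge 1/63 + 2/21 → 1/9
merge 2/21 + 1/9 → 13/63
merge 1/9 + 1/9 → 2/9
merge 11/63 + 4/21 → 23/63
merge 13/63 + 13/63 → 26/63
merge 2/9 + 23/63 → 37/63
merge 26/63 + 37/63 → 1
L = 1/9 + 13/63 + 2/9 + 23/63 + 26/63 + 37/63 + 1 = 61/21 ≈ 2.905 bits/symbol.

2.905 bits/symbol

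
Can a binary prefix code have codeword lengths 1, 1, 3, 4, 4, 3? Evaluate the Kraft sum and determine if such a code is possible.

With common denominator 2^4 = 16: Σ 2^(−ℓᵢ) = 8/16 + 8/16 + 2/16 + 1/16 + 1/16 + 2/16 = 22/16 = 1.375.
Kraft's inequality requires Σ ≤ 1; here Σ = 1.375 > 1, so no such prefix code exists.

1.375; no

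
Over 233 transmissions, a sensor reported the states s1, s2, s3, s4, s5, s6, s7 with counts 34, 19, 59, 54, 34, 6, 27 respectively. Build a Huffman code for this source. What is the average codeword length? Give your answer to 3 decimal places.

2.622 bits/symbol

Probabilities are the counts divided by 233.
Repeatedly combine the two least-probable nodes; the expected code length is the sum of the merged weights.
merge 6/233 + 19/233 → 25/233
merge 25/233 + 27/233 → 52/233
merge 34/233 + 34/233 → 68/233
merge 52/233 + 54/233 → 106/233
merge 59/233 + 68/233 → 127/233
merge 106/233 + 127/233 → 1
L = 25/233 + 52/233 + 68/233 + 106/233 + 127/233 + 1 = 611/233 ≈ 2.622 bits/symbol.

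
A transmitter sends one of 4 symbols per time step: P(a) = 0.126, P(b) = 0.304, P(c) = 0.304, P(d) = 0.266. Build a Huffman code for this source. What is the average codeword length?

Repeatedly combine the two least-probable nodes; the expected code length is the sum of the merged weights.
merge 63/500 + 133/500 → 49/125
merge 38/125 + 38/125 → 76/125
merge 49/125 + 76/125 → 1
L = 49/125 + 76/125 + 1 = 2 bits/symbol.

2 bits/symbol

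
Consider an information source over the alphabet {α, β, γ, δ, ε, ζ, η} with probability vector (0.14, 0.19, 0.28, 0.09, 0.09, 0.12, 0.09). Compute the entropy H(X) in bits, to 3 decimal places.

2.672 bits

H = −Σ pᵢ log₂ pᵢ.
−0.14·log₂(0.14) = 0.3971
−0.19·log₂(0.19) = 0.4552
−0.28·log₂(0.28) = 0.5142
−0.09·log₂(0.09) = 0.3127
−0.09·log₂(0.09) = 0.3127
−0.12·log₂(0.12) = 0.3671
−0.09·log₂(0.09) = 0.3127
Sum ≈ 2.6716 → 2.672 bits.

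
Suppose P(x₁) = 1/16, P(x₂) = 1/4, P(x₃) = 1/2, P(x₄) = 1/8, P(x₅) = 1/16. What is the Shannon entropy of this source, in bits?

Each probability is a power of 1/2, so log₂(1/p) is an integer.
H = Σ p·log₂(1/p) = 1/16·4 + 1/4·2 + 1/2·1 + 1/8·3 + 1/16·4 = 1.875 bits.

1.875 bits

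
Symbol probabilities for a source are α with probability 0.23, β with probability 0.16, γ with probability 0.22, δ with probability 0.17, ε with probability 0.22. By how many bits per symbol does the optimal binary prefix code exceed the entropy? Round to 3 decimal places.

0.024 bits

Entropy H = −Σ p log₂ p ≈ 2.3064 bits.
Huffman merges: 4/25+17/100→33/100; 11/50+11/50→11/25; 23/100+33/100→14/25; 11/25+14/25→1. L = 233/100 ≈ 2.3300.
L − H = 2.3300 − 2.3064 = 0.024 bits.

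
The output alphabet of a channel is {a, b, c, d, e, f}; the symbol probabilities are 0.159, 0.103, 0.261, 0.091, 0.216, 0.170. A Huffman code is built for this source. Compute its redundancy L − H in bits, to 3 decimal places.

Entropy H = −Σ p log₂ p ≈ 2.4922 bits.
Huffman merges: 91/1000+103/1000→97/500; 159/1000+17/100→329/1000; 97/500+27/125→41/100; 261/1000+329/1000→59/100; 41/100+59/100→1. L = 2523/1000 ≈ 2.5230.
L − H = 2.5230 − 2.4922 = 0.031 bits.

0.031 bits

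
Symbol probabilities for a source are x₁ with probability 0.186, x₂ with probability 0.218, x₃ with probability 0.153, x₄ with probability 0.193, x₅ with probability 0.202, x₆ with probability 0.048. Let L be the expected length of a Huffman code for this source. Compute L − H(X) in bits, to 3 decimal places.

Entropy H = −Σ p log₂ p ≈ 2.4793 bits.
Huffman merges: 6/125+153/1000→201/1000; 93/500+193/1000→379/1000; 201/1000+101/500→403/1000; 109/500+379/1000→597/1000; 403/1000+597/1000→1. L = 129/50 ≈ 2.5800.
L − H = 2.5800 − 2.4793 = 0.101 bits.

0.101 bits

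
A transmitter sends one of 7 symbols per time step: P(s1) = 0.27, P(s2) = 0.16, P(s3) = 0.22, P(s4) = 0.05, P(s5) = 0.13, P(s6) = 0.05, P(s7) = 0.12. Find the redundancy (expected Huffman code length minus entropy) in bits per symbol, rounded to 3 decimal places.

0.014 bits

Entropy H = −Σ p log₂ p ≈ 2.5955 bits.
Huffman merges: 1/20+1/20→1/10; 1/10+3/25→11/50; 13/100+4/25→29/100; 11/50+11/50→11/25; 27/100+29/100→14/25; 11/25+14/25→1. L = 261/100 ≈ 2.6100.
L − H = 2.6100 − 2.5955 = 0.014 bits.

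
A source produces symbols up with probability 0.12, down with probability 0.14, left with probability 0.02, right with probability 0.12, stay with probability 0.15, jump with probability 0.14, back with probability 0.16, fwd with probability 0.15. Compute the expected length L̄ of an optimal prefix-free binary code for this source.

2.98 bits/symbol

Repeatedly combine the two least-probable nodes; the expected code length is the sum of the merged weights.
merge 1/50 + 3/25 → 7/50
merge 3/25 + 7/50 → 13/50
merge 7/50 + 7/50 → 7/25
merge 3/20 + 3/20 → 3/10
merge 4/25 + 13/50 → 21/50
merge 7/25 + 3/10 → 29/50
merge 21/50 + 29/50 → 1
L = 7/50 + 13/50 + 7/25 + 3/10 + 21/50 + 29/50 + 1 = 149/50 = 2.98 bits/symbol.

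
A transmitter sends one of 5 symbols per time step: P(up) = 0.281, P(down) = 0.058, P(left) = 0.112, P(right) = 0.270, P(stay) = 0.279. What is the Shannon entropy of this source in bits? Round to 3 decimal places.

2.130 bits

H = −Σ pᵢ log₂ pᵢ.
−0.281·log₂(0.281) = 0.5146
−0.058·log₂(0.058) = 0.2383
−0.112·log₂(0.112) = 0.3537
−0.270·log₂(0.270) = 0.5100
−0.279·log₂(0.279) = 0.5138
Sum ≈ 2.1305 → 2.130 bits.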